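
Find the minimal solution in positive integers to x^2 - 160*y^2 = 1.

First expand sqrt(160) as a continued fraction. With x_i = (sqrt(160) + m_i)/d_i and (m_0, d_0) = (0, 1): a_0 = floor(sqrt(160)) = 12, since 12^2 = 144 <= 160 < 169 = 13^2.
Iterate m_{i+1} = d_i*a_i - m_i, d_{i+1} = (160 - m_{i+1}^2)/d_i, a_{i+1} = floor((a_0 + m_{i+1})/d_{i+1}):
  m_1 = 1*12 - 0 = 12, d_1 = (160 - 12^2)/1 = 16/1 = 16, a_1 = floor((12 + 12)/16) = 1.
  m_2 = 16*1 - 12 = 4, d_2 = (160 - 4^2)/16 = 144/16 = 9, a_2 = floor((12 + 4)/9) = 1.
  m_3 = 9*1 - 4 = 5, d_3 = (160 - 5^2)/9 = 135/9 = 15, a_3 = floor((12 + 5)/15) = 1.
  m_4 = 15*1 - 5 = 10, d_4 = (160 - 10^2)/15 = 60/15 = 4, a_4 = floor((12 + 10)/4) = 5.
  m_5 = 4*5 - 10 = 10, d_5 = (160 - 10^2)/4 = 60/4 = 15, a_5 = floor((12 + 10)/15) = 1.
  m_6 = 15*1 - 10 = 5, d_6 = (160 - 5^2)/15 = 135/15 = 9, a_6 = floor((12 + 5)/9) = 1.
  m_7 = 9*1 - 5 = 4, d_7 = (160 - 4^2)/9 = 144/9 = 16, a_7 = floor((12 + 4)/16) = 1.
  m_8 = 16*1 - 4 = 12, d_8 = (160 - 12^2)/16 = 16/16 = 1, a_8 = floor((12 + 12)/1) = 24.
  m_9 = 1*24 - 12 = 12, d_9 = (160 - 12^2)/1 = 16/1 = 16: (m_9, d_9) = (m_1, d_1) = (12, 16), so from here the quotients repeat a_1, ..., a_8; the period length is 8.
So sqrt(160) = [12; (1, 1, 1, 5, 1, 1, 1, 24)] with period length k = 8.
k is even, so the fundamental solution of x^2 - 160y^2 = 1 is (p_{k-1}, q_{k-1}) = (p_7, q_7); compute convergents through index 7.
Convergents (p_i = a_i*p_{i-1} + p_{i-2}, q_i = a_i*q_{i-1} + q_{i-2} with p_{-2}=0, p_{-1}=1, q_{-2}=1, q_{-1}=0):
  i=0: a_0=12, p_0 = 12*1 + 0 = 12, q_0 = 12*0 + 1 = 1.
  i=1: a_1=1, p_1 = 1*12 + 1 = 13, q_1 = 1*1 + 0 = 1.
  i=2: a_2=1, p_2 = 1*13 + 12 = 25, q_2 = 1*1 + 1 = 2.
  i=3: a_3=1, p_3 = 1*25 + 13 = 38, q_3 = 1*2 + 1 = 3.
  i=4: a_4=5, p_4 = 5*38 + 25 = 215, q_4 = 5*3 + 2 = 17.
  i=5: a_5=1, p_5 = 1*215 + 38 = 253, q_5 = 1*17 + 3 = 20.
  i=6: a_6=1, p_6 = 1*253 + 215 = 468, q_6 = 1*20 + 17 = 37.
  i=7: a_7=1, p_7 = 1*468 + 253 = 721, q_7 = 1*37 + 20 = 57.
Check: 721^2 - 160*57^2 = 519841 - 519840 = 1, so (x, y) = (721, 57) solves the equation, and by the theorem it is the least positive solution.

(x, y) = (721, 57)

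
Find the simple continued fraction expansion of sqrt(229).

[15; (7, 1, 1, 7, 30)]

Write x_i = (sqrt(229) + m_i)/d_i with (m_0, d_0) = (0, 1). a_0 = floor(sqrt(229)) = 15, since 15^2 = 225 <= 229 < 256 = 16^2.
Iterate m_{i+1} = d_i*a_i - m_i, d_{i+1} = (229 - m_{i+1}^2)/d_i, a_{i+1} = floor((a_0 + m_{i+1})/d_{i+1}):
  m_1 = 1*15 - 0 = 15, d_1 = (229 - 15^2)/1 = 4/1 = 4, a_1 = floor((15 + 15)/4) = 7.
  m_2 = 4*7 - 15 = 13, d_2 = (229 - 13^2)/4 = 60/4 = 15, a_2 = floor((15 + 13)/15) = 1.
  m_3 = 15*1 - 13 = 2, d_3 = (229 - 2^2)/15 = 225/15 = 15, a_3 = floor((15 + 2)/15) = 1.
  m_4 = 15*1 - 2 = 13, d_4 = (229 - 13^2)/15 = 60/15 = 4, a_4 = floor((15 + 13)/4) = 7.
  m_5 = 4*7 - 13 = 15, d_5 = (229 - 15^2)/4 = 4/4 = 1, a_5 = floor((15 + 15)/1) = 30.
  m_6 = 1*30 - 15 = 15, d_6 = (229 - 15^2)/1 = 4/1 = 4: (m_6, d_6) = (m_1, d_1) = (15, 4), so from here the quotients repeat a_1, ..., a_5; the period length is 5.
Hence the expansion of sqrt(229) is a_0 = 15 followed by the repeating block 7, 1, 1, 7, 30 (period 5).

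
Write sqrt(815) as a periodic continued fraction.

Write x_i = (sqrt(815) + m_i)/d_i with (m_0, d_0) = (0, 1). a_0 = floor(sqrt(815)) = 28, since 28^2 = 784 <= 815 < 841 = 29^2.
Iterate m_{i+1} = d_i*a_i - m_i, d_{i+1} = (815 - m_{i+1}^2)/d_i, a_{i+1} = floor((a_0 + m_{i+1})/d_{i+1}):
  m_1 = 1*28 - 0 = 28, d_1 = (815 - 28^2)/1 = 31/1 = 31, a_1 = floor((28 + 28)/31) = 1.
  m_2 = 31*1 - 28 = 3, d_2 = (815 - 3^2)/31 = 806/31 = 26, a_2 = floor((28 + 3)/26) = 1.
  m_3 = 26*1 - 3 = 23, d_3 = (815 - 23^2)/26 = 286/26 = 11, a_3 = floor((28 + 23)/11) = 4.
  m_4 = 11*4 - 23 = 21, d_4 = (815 - 21^2)/11 = 374/11 = 34, a_4 = floor((28 + 21)/34) = 1.
  m_5 = 34*1 - 21 = 13, d_5 = (815 - 13^2)/34 = 646/34 = 19, a_5 = floor((28 + 13)/19) = 2.
  m_6 = 19*2 - 13 = 25, d_6 = (815 - 25^2)/19 = 190/19 = 10, a_6 = floor((28 + 25)/10) = 5.
  m_7 = 10*5 - 25 = 25, d_7 = (815 - 25^2)/10 = 190/10 = 19, a_7 = floor((28 + 25)/19) = 2.
  m_8 = 19*2 - 25 = 13, d_8 = (815 - 13^2)/19 = 646/19 = 34, a_8 = floor((28 + 13)/34) = 1.
  m_9 = 34*1 - 13 = 21, d_9 = (815 - 21^2)/34 = 374/34 = 11, a_9 = floor((28 + 21)/11) = 4.
  m_10 = 11*4 - 21 = 23, d_10 = (815 - 23^2)/11 = 286/11 = 26, a_10 = floor((28 + 23)/26) = 1.
  m_11 = 26*1 - 23 = 3, d_11 = (815 - 3^2)/26 = 806/26 = 31, a_11 = floor((28 + 3)/31) = 1.
  m_12 = 31*1 - 3 = 28, d_12 = (815 - 28^2)/31 = 31/31 = 1, a_12 = floor((28 + 28)/1) = 56.
  m_13 = 1*56 - 28 = 28, d_13 = (815 - 28^2)/1 = 31/1 = 31: (m_13, d_13) = (m_1, d_1) = (28, 31), so from here the quotients repeat a_1, ..., a_12; the period length is 12.
Hence the expansion of sqrt(815) is a_0 = 28 followed by the repeating block 1, 1, 4, 1, 2, 5, 2, 1, 4, 1, 1, 56 (period 12).

[28; (1, 1, 4, 1, 2, 5, 2, 1, 4, 1, 1, 56)]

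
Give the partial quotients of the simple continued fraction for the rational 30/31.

Run the Euclidean algorithm on 30 and 31; the successive quotients are the partial quotients a_0, a_1, ... (each step inverts the fractional part left over by the previous one):
  30 = 0*31 + 30, so a_0 = 0.
  31 = 1*30 + 1, so a_1 = 1.
  30 = 30*1 + 0, so a_2 = 30.
The remainder reaches 0 after 3 divisions, so the expansion has 3 partial quotients, read off in order.

[0; 1, 30]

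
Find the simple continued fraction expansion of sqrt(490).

[22; (7, 2, 1, 4, 4, 4, 1, 2, 7, 44)]

Write x_i = (sqrt(490) + m_i)/d_i with (m_0, d_0) = (0, 1). a_0 = floor(sqrt(490)) = 22, since 22^2 = 484 <= 490 < 529 = 23^2.
Iterate m_{i+1} = d_i*a_i - m_i, d_{i+1} = (490 - m_{i+1}^2)/d_i, a_{i+1} = floor((a_0 + m_{i+1})/d_{i+1}):
  m_1 = 1*22 - 0 = 22, d_1 = (490 - 22^2)/1 = 6/1 = 6, a_1 = floor((22 + 22)/6) = 7.
  m_2 = 6*7 - 22 = 20, d_2 = (490 - 20^2)/6 = 90/6 = 15, a_2 = floor((22 + 20)/15) = 2.
  m_3 = 15*2 - 20 = 10, d_3 = (490 - 10^2)/15 = 390/15 = 26, a_3 = floor((22 + 10)/26) = 1.
  m_4 = 26*1 - 10 = 16, d_4 = (490 - 16^2)/26 = 234/26 = 9, a_4 = floor((22 + 16)/9) = 4.
  m_5 = 9*4 - 16 = 20, d_5 = (490 - 20^2)/9 = 90/9 = 10, a_5 = floor((22 + 20)/10) = 4.
  m_6 = 10*4 - 20 = 20, d_6 = (490 - 20^2)/10 = 90/10 = 9, a_6 = floor((22 + 20)/9) = 4.
  m_7 = 9*4 - 20 = 16, d_7 = (490 - 16^2)/9 = 234/9 = 26, a_7 = floor((22 + 16)/26) = 1.
  m_8 = 26*1 - 16 = 10, d_8 = (490 - 10^2)/26 = 390/26 = 15, a_8 = floor((22 + 10)/15) = 2.
  m_9 = 15*2 - 10 = 20, d_9 = (490 - 20^2)/15 = 90/15 = 6, a_9 = floor((22 + 20)/6) = 7.
  m_10 = 6*7 - 20 = 22, d_10 = (490 - 22^2)/6 = 6/6 = 1, a_10 = floor((22 + 22)/1) = 44.
  m_11 = 1*44 - 22 = 22, d_11 = (490 - 22^2)/1 = 6/1 = 6: (m_11, d_11) = (m_1, d_1) = (22, 6), so from here the quotients repeat a_1, ..., a_10; the period length is 10.
Hence the expansion of sqrt(490) is a_0 = 22 followed by the repeating block 7, 2, 1, 4, 4, 4, 1, 2, 7, 44 (period 10).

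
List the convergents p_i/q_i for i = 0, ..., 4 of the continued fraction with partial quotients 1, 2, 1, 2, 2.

1/1, 3/2, 4/3, 11/8, 26/19

Using the convergent recurrence p_i = a_i*p_{i-1} + p_{i-2}, q_i = a_i*q_{i-1} + q_{i-2} with p_{-2}=0, p_{-1}=1, q_{-2}=1, q_{-1}=0:
  i=0: a_0=1, p_0 = 1*1 + 0 = 1, q_0 = 1*0 + 1 = 1.
  i=1: a_1=2, p_1 = 2*1 + 1 = 3, q_1 = 2*1 + 0 = 2.
  i=2: a_2=1, p_2 = 1*3 + 1 = 4, q_2 = 1*2 + 1 = 3.
  i=3: a_3=2, p_3 = 2*4 + 3 = 11, q_3 = 2*3 + 2 = 8.
  i=4: a_4=2, p_4 = 2*11 + 4 = 26, q_4 = 2*8 + 3 = 19.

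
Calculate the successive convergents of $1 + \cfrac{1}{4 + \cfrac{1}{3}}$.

1/1, 5/4, 16/13

Using the convergent recurrence p_i = a_i*p_{i-1} + p_{i-2}, q_i = a_i*q_{i-1} + q_{i-2} with p_{-2}=0, p_{-1}=1, q_{-2}=1, q_{-1}=0:
  i=0: a_0=1, p_0 = 1*1 + 0 = 1, q_0 = 1*0 + 1 = 1.
  i=1: a_1=4, p_1 = 4*1 + 1 = 5, q_1 = 4*1 + 0 = 4.
  i=2: a_2=3, p_2 = 3*5 + 1 = 16, q_2 = 3*4 + 1 = 13.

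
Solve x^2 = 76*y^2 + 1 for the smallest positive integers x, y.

First expand sqrt(76) as a continued fraction. With x_i = (sqrt(76) + m_i)/d_i and (m_0, d_0) = (0, 1): a_0 = floor(sqrt(76)) = 8, since 8^2 = 64 <= 76 < 81 = 9^2.
Iterate m_{i+1} = d_i*a_i - m_i, d_{i+1} = (76 - m_{i+1}^2)/d_i, a_{i+1} = floor((a_0 + m_{i+1})/d_{i+1}):
  m_1 = 1*8 - 0 = 8, d_1 = (76 - 8^2)/1 = 12/1 = 12, a_1 = floor((8 + 8)/12) = 1.
  m_2 = 12*1 - 8 = 4, d_2 = (76 - 4^2)/12 = 60/12 = 5, a_2 = floor((8 + 4)/5) = 2.
  m_3 = 5*2 - 4 = 6, d_3 = (76 - 6^2)/5 = 40/5 = 8, a_3 = floor((8 + 6)/8) = 1.
  m_4 = 8*1 - 6 = 2, d_4 = (76 - 2^2)/8 = 72/8 = 9, a_4 = floor((8 + 2)/9) = 1.
  m_5 = 9*1 - 2 = 7, d_5 = (76 - 7^2)/9 = 27/9 = 3, a_5 = floor((8 + 7)/3) = 5.
  m_6 = 3*5 - 7 = 8, d_6 = (76 - 8^2)/3 = 12/3 = 4, a_6 = floor((8 + 8)/4) = 4.
  m_7 = 4*4 - 8 = 8, d_7 = (76 - 8^2)/4 = 12/4 = 3, a_7 = floor((8 + 8)/3) = 5.
  m_8 = 3*5 - 8 = 7, d_8 = (76 - 7^2)/3 = 27/3 = 9, a_8 = floor((8 + 7)/9) = 1.
  m_9 = 9*1 - 7 = 2, d_9 = (76 - 2^2)/9 = 72/9 = 8, a_9 = floor((8 + 2)/8) = 1.
  m_10 = 8*1 - 2 = 6, d_10 = (76 - 6^2)/8 = 40/8 = 5, a_10 = floor((8 + 6)/5) = 2.
  m_11 = 5*2 - 6 = 4, d_11 = (76 - 4^2)/5 = 60/5 = 12, a_11 = floor((8 + 4)/12) = 1.
  m_12 = 12*1 - 4 = 8, d_12 = (76 - 8^2)/12 = 12/12 = 1, a_12 = floor((8 + 8)/1) = 16.
  m_13 = 1*16 - 8 = 8, d_13 = (76 - 8^2)/1 = 12/1 = 12: (m_13, d_13) = (m_1, d_1) = (8, 12), so from here the quotients repeat a_1, ..., a_12; the period length is 12.
So sqrt(76) = [8; (1, 2, 1, 1, 5, 4, 5, 1, 1, 2, 1, 16)] with period length k = 12.
k is even, so the fundamental solution of x^2 - 76y^2 = 1 is (p_{k-1}, q_{k-1}) = (p_11, q_11); compute convergents through index 11.
Convergents (p_i = a_i*p_{i-1} + p_{i-2}, q_i = a_i*q_{i-1} + q_{i-2} with p_{-2}=0, p_{-1}=1, q_{-2}=1, q_{-1}=0):
  i=0: a_0=8, p_0 = 8*1 + 0 = 8, q_0 = 8*0 + 1 = 1.
  i=1: a_1=1, p_1 = 1*8 + 1 = 9, q_1 = 1*1 + 0 = 1.
  i=2: a_2=2, p_2 = 2*9 + 8 = 26, q_2 = 2*1 + 1 = 3.
  i=3: a_3=1, p_3 = 1*26 + 9 = 35, q_3 = 1*3 + 1 = 4.
  i=4: a_4=1, p_4 = 1*35 + 26 = 61, q_4 = 1*4 + 3 = 7.
  i=5: a_5=5, p_5 = 5*61 + 35 = 340, q_5 = 5*7 + 4 = 39.
  i=6: a_6=4, p_6 = 4*340 + 61 = 1421, q_6 = 4*39 + 7 = 163.
  i=7: a_7=5, p_7 = 5*1421 + 340 = 7445, q_7 = 5*163 + 39 = 854.
  i=8: a_8=1, p_8 = 1*7445 + 1421 = 8866, q_8 = 1*854 + 163 = 1017.
  i=9: a_9=1, p_9 = 1*8866 + 7445 = 16311, q_9 = 1*1017 + 854 = 1871.
  i=10: a_10=2, p_10 = 2*16311 + 8866 = 41488, q_10 = 2*1871 + 1017 = 4759.
  i=11: a_11=1, p_11 = 1*41488 + 16311 = 57799, q_11 = 1*4759 + 1871 = 6630.
Check: 57799^2 - 76*6630^2 = 3340724401 - 3340724400 = 1, so (x, y) = (57799, 6630) solves the equation, and by the theorem it is the least positive solution.

(x, y) = (57799, 6630)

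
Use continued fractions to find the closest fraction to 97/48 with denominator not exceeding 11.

2/1

Expand x = 97/48 as a continued fraction with the Euclidean algorithm:
  97 = 2*48 + 1, so a_0 = 2.
  48 = 48*1 + 0, so a_1 = 48.
so x = [2; 48].
Convergents (p_i = a_i*p_{i-1} + p_{i-2}, q_i = a_i*q_{i-1} + q_{i-2} with p_{-2}=0, p_{-1}=1, q_{-2}=1, q_{-1}=0), until the denominator exceeds 11:
  i=0: a_0=2, p_0 = 2*1 + 0 = 2, q_0 = 2*0 + 1 = 1.
  i=1: a_1=48, p_1 = 48*2 + 1 = 97, q_1 = 48*1 + 0 = 48.
q_1 = 48 > 11, so the last convergent with denominator <= 11 is p_0/q_0 = 2/1.
The closest fraction with denominator <= 11 is either p_0/q_0 or the intermediate fraction (k*p_0 + p_{-1})/(k*q_0 + q_{-1}) with the largest k >= 1 whose denominator stays <= 11; these approach x as k grows, and every other convergent or intermediate fraction in range is farther away.
Largest k: floor((11 - q_{-1})/q_0) = floor((11 - 0)/1) = 11 (using the seeds p_{-1} = 1, q_{-1} = 0).
That gives (11*2 + 1)/(11*1 + 0) = 23/11.
Compare the errors: |x - 2/1| = |97*1 - 2*48|/(48*1) = 1/48, and |x - 23/11| = |97*11 - 23*48|/(48*11) = 37/528.
Cross-multiplying, 1*528 = 528 < 1776 = 37*48, so 1/48 is smaller: the convergent 2/1 is closer to x than 23/11.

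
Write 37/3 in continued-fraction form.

Run the Euclidean algorithm on 37 and 3; the successive quotients are the partial quotients a_0, a_1, ... (each step inverts the fractional part left over by the previous one):
  37 = 12*3 + 1, so a_0 = 12.
  3 = 3*1 + 0, so a_1 = 3.
The remainder reaches 0 after 2 divisions, so the expansion has 2 partial quotients, read off in order.

[12; 3]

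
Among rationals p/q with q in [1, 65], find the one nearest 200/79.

119/47

Expand x = 200/79 as a continued fraction with the Euclidean algorithm:
  200 = 2*79 + 42, so a_0 = 2.
  79 = 1*42 + 37, so a_1 = 1.
  42 = 1*37 + 5, so a_2 = 1.
  37 = 7*5 + 2, so a_3 = 7.
  5 = 2*2 + 1, so a_4 = 2.
  2 = 2*1 + 0, so a_5 = 2.
so x = [2; 1, 1, 7, 2, 2].
Convergents (p_i = a_i*p_{i-1} + p_{i-2}, q_i = a_i*q_{i-1} + q_{i-2} with p_{-2}=0, p_{-1}=1, q_{-2}=1, q_{-1}=0), until the denominator exceeds 65:
  i=0: a_0=2, p_0 = 2*1 + 0 = 2, q_0 = 2*0 + 1 = 1.
  i=1: a_1=1, p_1 = 1*2 + 1 = 3, q_1 = 1*1 + 0 = 1.
  i=2: a_2=1, p_2 = 1*3 + 2 = 5, q_2 = 1*1 + 1 = 2.
  i=3: a_3=7, p_3 = 7*5 + 3 = 38, q_3 = 7*2 + 1 = 15.
  i=4: a_4=2, p_4 = 2*38 + 5 = 81, q_4 = 2*15 + 2 = 32.
  i=5: a_5=2, p_5 = 2*81 + 38 = 200, q_5 = 2*32 + 15 = 79.
q_5 = 79 > 65, so the last convergent with denominator <= 65 is p_4/q_4 = 81/32.
The closest fraction with denominator <= 65 is either p_4/q_4 or the intermediate fraction (k*p_4 + p_3)/(k*q_4 + q_3) with the largest k >= 1 whose denominator stays <= 65; these approach x as k grows, and every other convergent or intermediate fraction in range is farther away.
Largest k: floor((65 - q_3)/q_4) = floor((65 - 15)/32) = 1.
That gives (1*81 + 38)/(1*32 + 15) = 119/47.
Compare the errors: |x - 81/32| = |200*32 - 81*79|/(79*32) = 1/2528, and |x - 119/47| = |200*47 - 119*79|/(79*47) = 1/3713.
Cross-multiplying, 1*2528 = 2528 < 3713 = 1*3713, so 1/3713 is smaller: the intermediate fraction 119/47 is closer to x than 81/32.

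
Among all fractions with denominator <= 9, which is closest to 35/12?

Expand x = 35/12 as a continued fraction with the Euclidean algorithm:
  35 = 2*12 + 11, so a_0 = 2.
  12 = 1*11 + 1, so a_1 = 1.
  11 = 11*1 + 0, so a_2 = 11.
so x = [2; 1, 11].
Convergents (p_i = a_i*p_{i-1} + p_{i-2}, q_i = a_i*q_{i-1} + q_{i-2} with p_{-2}=0, p_{-1}=1, q_{-2}=1, q_{-1}=0), until the denominator exceeds 9:
  i=0: a_0=2, p_0 = 2*1 + 0 = 2, q_0 = 2*0 + 1 = 1.
  i=1: a_1=1, p_1 = 1*2 + 1 = 3, q_1 = 1*1 + 0 = 1.
  i=2: a_2=11, p_2 = 11*3 + 2 = 35, q_2 = 11*1 + 1 = 12.
q_2 = 12 > 9, so the last convergent with denominator <= 9 is p_1/q_1 = 3/1.
The closest fraction with denominator <= 9 is either p_1/q_1 or the intermediate fraction (k*p_1 + p_0)/(k*q_1 + q_0) with the largest k >= 1 whose denominator stays <= 9; these approach x as k grows, and every other convergent or intermediate fraction in range is farther away.
Largest k: floor((9 - q_0)/q_1) = floor((9 - 1)/1) = 8.
That gives (8*3 + 2)/(8*1 + 1) = 26/9.
Compare the errors: |x - 3/1| = |35*1 - 3*12|/(12*1) = 1/12, and |x - 26/9| = |35*9 - 26*12|/(12*9) = 3/108.
Cross-multiplying, 3*12 = 36 < 108 = 1*108, so 3/108 is smaller: the intermediate fraction 26/9 is closer to x than 3/1.

26/9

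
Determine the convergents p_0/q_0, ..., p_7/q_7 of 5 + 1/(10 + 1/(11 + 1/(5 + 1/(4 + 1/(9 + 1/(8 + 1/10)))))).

5/1, 51/10, 566/111, 2881/565, 12090/2371, 111691/21904, 905618/177603, 9167871/1797934

Using the convergent recurrence p_i = a_i*p_{i-1} + p_{i-2}, q_i = a_i*q_{i-1} + q_{i-2} with p_{-2}=0, p_{-1}=1, q_{-2}=1, q_{-1}=0:
  i=0: a_0=5, p_0 = 5*1 + 0 = 5, q_0 = 5*0 + 1 = 1.
  i=1: a_1=10, p_1 = 10*5 + 1 = 51, q_1 = 10*1 + 0 = 10.
  i=2: a_2=11, p_2 = 11*51 + 5 = 566, q_2 = 11*10 + 1 = 111.
  i=3: a_3=5, p_3 = 5*566 + 51 = 2881, q_3 = 5*111 + 10 = 565.
  i=4: a_4=4, p_4 = 4*2881 + 566 = 12090, q_4 = 4*565 + 111 = 2371.
  i=5: a_5=9, p_5 = 9*12090 + 2881 = 111691, q_5 = 9*2371 + 565 = 21904.
  i=6: a_6=8, p_6 = 8*111691 + 12090 = 905618, q_6 = 8*21904 + 2371 = 177603.
  i=7: a_7=10, p_7 = 10*905618 + 111691 = 9167871, q_7 = 10*177603 + 21904 = 1797934.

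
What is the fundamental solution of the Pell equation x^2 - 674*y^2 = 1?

First expand sqrt(674) as a continued fraction. With x_i = (sqrt(674) + m_i)/d_i and (m_0, d_0) = (0, 1): a_0 = floor(sqrt(674)) = 25, since 25^2 = 625 <= 674 < 676 = 26^2.
Iterate m_{i+1} = d_i*a_i - m_i, d_{i+1} = (674 - m_{i+1}^2)/d_i, a_{i+1} = floor((a_0 + m_{i+1})/d_{i+1}):
  m_1 = 1*25 - 0 = 25, d_1 = (674 - 25^2)/1 = 49/1 = 49, a_1 = floor((25 + 25)/49) = 1.
  m_2 = 49*1 - 25 = 24, d_2 = (674 - 24^2)/49 = 98/49 = 2, a_2 = floor((25 + 24)/2) = 24.
  m_3 = 2*24 - 24 = 24, d_3 = (674 - 24^2)/2 = 98/2 = 49, a_3 = floor((25 + 24)/49) = 1.
  m_4 = 49*1 - 24 = 25, d_4 = (674 - 25^2)/49 = 49/49 = 1, a_4 = floor((25 + 25)/1) = 50.
  m_5 = 1*50 - 25 = 25, d_5 = (674 - 25^2)/1 = 49/1 = 49: (m_5, d_5) = (m_1, d_1) = (25, 49), so from here the quotients repeat a_1, ..., a_4; the period length is 4.
So sqrt(674) = [25; (1, 24, 1, 50)] with period length k = 4.
k is even, so the fundamental solution of x^2 - 674y^2 = 1 is (p_{k-1}, q_{k-1}) = (p_3, q_3); compute convergents through index 3.
Convergents (p_i = a_i*p_{i-1} + p_{i-2}, q_i = a_i*q_{i-1} + q_{i-2} with p_{-2}=0, p_{-1}=1, q_{-2}=1, q_{-1}=0):
  i=0: a_0=25, p_0 = 25*1 + 0 = 25, q_0 = 25*0 + 1 = 1.
  i=1: a_1=1, p_1 = 1*25 + 1 = 26, q_1 = 1*1 + 0 = 1.
  i=2: a_2=24, p_2 = 24*26 + 25 = 649, q_2 = 24*1 + 1 = 25.
  i=3: a_3=1, p_3 = 1*649 + 26 = 675, q_3 = 1*25 + 1 = 26.
Check: 675^2 - 674*26^2 = 455625 - 455624 = 1, so (x, y) = (675, 26) solves the equation, and by the theorem it is the least positive solution.

(x, y) = (675, 26)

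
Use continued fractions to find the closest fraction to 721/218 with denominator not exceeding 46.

43/13

Expand x = 721/218 as a continued fraction with the Euclidean algorithm:
  721 = 3*218 + 67, so a_0 = 3.
  218 = 3*67 + 17, so a_1 = 3.
  67 = 3*17 + 16, so a_2 = 3.
  17 = 1*16 + 1, so a_3 = 1.
  16 = 16*1 + 0, so a_4 = 16.
so x = [3; 3, 3, 1, 16].
Convergents (p_i = a_i*p_{i-1} + p_{i-2}, q_i = a_i*q_{i-1} + q_{i-2} with p_{-2}=0, p_{-1}=1, q_{-2}=1, q_{-1}=0), until the denominator exceeds 46:
  i=0: a_0=3, p_0 = 3*1 + 0 = 3, q_0 = 3*0 + 1 = 1.
  i=1: a_1=3, p_1 = 3*3 + 1 = 10, q_1 = 3*1 + 0 = 3.
  i=2: a_2=3, p_2 = 3*10 + 3 = 33, q_2 = 3*3 + 1 = 10.
  i=3: a_3=1, p_3 = 1*33 + 10 = 43, q_3 = 1*10 + 3 = 13.
  i=4: a_4=16, p_4 = 16*43 + 33 = 721, q_4 = 16*13 + 10 = 218.
q_4 = 218 > 46, so the last convergent with denominator <= 46 is p_3/q_3 = 43/13.
The closest fraction with denominator <= 46 is either p_3/q_3 or the intermediate fraction (k*p_3 + p_2)/(k*q_3 + q_2) with the largest k >= 1 whose denominator stays <= 46; these approach x as k grows, and every other convergent or intermediate fraction in range is farther away.
Largest k: floor((46 - q_2)/q_3) = floor((46 - 10)/13) = 2.
That gives (2*43 + 33)/(2*13 + 10) = 119/36.
Compare the errors: |x - 43/13| = |721*13 - 43*218|/(218*13) = 1/2834, and |x - 119/36| = |721*36 - 119*218|/(218*36) = 14/7848.
Cross-multiplying, 1*7848 = 7848 < 39676 = 14*2834, so 1/2834 is smaller: the convergent 43/13 is closer to x than 119/36.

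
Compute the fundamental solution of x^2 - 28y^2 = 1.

First expand sqrt(28) as a continued fraction. With x_i = (sqrt(28) + m_i)/d_i and (m_0, d_0) = (0, 1): a_0 = floor(sqrt(28)) = 5, since 5^2 = 25 <= 28 < 36 = 6^2.
Iterate m_{i+1} = d_i*a_i - m_i, d_{i+1} = (28 - m_{i+1}^2)/d_i, a_{i+1} = floor((a_0 + m_{i+1})/d_{i+1}):
  m_1 = 1*5 - 0 = 5, d_1 = (28 - 5^2)/1 = 3/1 = 3, a_1 = floor((5 + 5)/3) = 3.
  m_2 = 3*3 - 5 = 4, d_2 = (28 - 4^2)/3 = 12/3 = 4, a_2 = floor((5 + 4)/4) = 2.
  m_3 = 4*2 - 4 = 4, d_3 = (28 - 4^2)/4 = 12/4 = 3, a_3 = floor((5 + 4)/3) = 3.
  m_4 = 3*3 - 4 = 5, d_4 = (28 - 5^2)/3 = 3/3 = 1, a_4 = floor((5 + 5)/1) = 10.
  m_5 = 1*10 - 5 = 5, d_5 = (28 - 5^2)/1 = 3/1 = 3: (m_5, d_5) = (m_1, d_1) = (5, 3), so from here the quotients repeat a_1, ..., a_4; the period length is 4.
So sqrt(28) = [5; (3, 2, 3, 10)] with period length k = 4.
k is even, so the fundamental solution of x^2 - 28y^2 = 1 is (p_{k-1}, q_{k-1}) = (p_3, q_3); compute convergents through index 3.
Convergents (p_i = a_i*p_{i-1} + p_{i-2}, q_i = a_i*q_{i-1} + q_{i-2} with p_{-2}=0, p_{-1}=1, q_{-2}=1, q_{-1}=0):
  i=0: a_0=5, p_0 = 5*1 + 0 = 5, q_0 = 5*0 + 1 = 1.
  i=1: a_1=3, p_1 = 3*5 + 1 = 16, q_1 = 3*1 + 0 = 3.
  i=2: a_2=2, p_2 = 2*16 + 5 = 37, q_2 = 2*3 + 1 = 7.
  i=3: a_3=3, p_3 = 3*37 + 16 = 127, q_3 = 3*7 + 3 = 24.
Check: 127^2 - 28*24^2 = 16129 - 16128 = 1, so (x, y) = (127, 24) solves the equation, and by the theorem it is the least positive solution.

(x, y) = (127, 24)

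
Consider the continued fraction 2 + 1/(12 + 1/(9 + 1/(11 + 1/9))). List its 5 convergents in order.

2/1, 25/12, 227/109, 2522/1211, 22925/11008

Using the convergent recurrence p_i = a_i*p_{i-1} + p_{i-2}, q_i = a_i*q_{i-1} + q_{i-2} with p_{-2}=0, p_{-1}=1, q_{-2}=1, q_{-1}=0:
  i=0: a_0=2, p_0 = 2*1 + 0 = 2, q_0 = 2*0 + 1 = 1.
  i=1: a_1=12, p_1 = 12*2 + 1 = 25, q_1 = 12*1 + 0 = 12.
  i=2: a_2=9, p_2 = 9*25 + 2 = 227, q_2 = 9*12 + 1 = 109.
  i=3: a_3=11, p_3 = 11*227 + 25 = 2522, q_3 = 11*109 + 12 = 1211.
  i=4: a_4=9, p_4 = 9*2522 + 227 = 22925, q_4 = 9*1211 + 109 = 11008.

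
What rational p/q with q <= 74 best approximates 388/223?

Expand x = 388/223 as a continued fraction with the Euclidean algorithm:
  388 = 1*223 + 165, so a_0 = 1.
  223 = 1*165 + 58, so a_1 = 1.
  165 = 2*58 + 49, so a_2 = 2.
  58 = 1*49 + 9, so a_3 = 1.
  49 = 5*9 + 4, so a_4 = 5.
  9 = 2*4 + 1, so a_5 = 2.
  4 = 4*1 + 0, so a_6 = 4.
so x = [1; 1, 2, 1, 5, 2, 4].
Convergents (p_i = a_i*p_{i-1} + p_{i-2}, q_i = a_i*q_{i-1} + q_{i-2} with p_{-2}=0, p_{-1}=1, q_{-2}=1, q_{-1}=0), until the denominator exceeds 74:
  i=0: a_0=1, p_0 = 1*1 + 0 = 1, q_0 = 1*0 + 1 = 1.
  i=1: a_1=1, p_1 = 1*1 + 1 = 2, q_1 = 1*1 + 0 = 1.
  i=2: a_2=2, p_2 = 2*2 + 1 = 5, q_2 = 2*1 + 1 = 3.
  i=3: a_3=1, p_3 = 1*5 + 2 = 7, q_3 = 1*3 + 1 = 4.
  i=4: a_4=5, p_4 = 5*7 + 5 = 40, q_4 = 5*4 + 3 = 23.
  i=5: a_5=2, p_5 = 2*40 + 7 = 87, q_5 = 2*23 + 4 = 50.
  i=6: a_6=4, p_6 = 4*87 + 40 = 388, q_6 = 4*50 + 23 = 223.
q_6 = 223 > 74, so the last convergent with denominator <= 74 is p_5/q_5 = 87/50.
The closest fraction with denominator <= 74 is either p_5/q_5 or the intermediate fraction (k*p_5 + p_4)/(k*q_5 + q_4) with the largest k >= 1 whose denominator stays <= 74; these approach x as k grows, and every other convergent or intermediate fraction in range is farther away.
Largest k: floor((74 - q_4)/q_5) = floor((74 - 23)/50) = 1.
That gives (1*87 + 40)/(1*50 + 23) = 127/73.
Compare the errors: |x - 87/50| = |388*50 - 87*223|/(223*50) = 1/11150, and |x - 127/73| = |388*73 - 127*223|/(223*73) = 3/16279.
Cross-multiplying, 1*16279 = 16279 < 33450 = 3*11150, so 1/11150 is smaller: the convergent 87/50 is closer to x than 127/73.

87/50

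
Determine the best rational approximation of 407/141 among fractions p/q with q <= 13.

26/9

Expand x = 407/141 as a continued fraction with the Euclidean algorithm:
  407 = 2*141 + 125, so a_0 = 2.
  141 = 1*125 + 16, so a_1 = 1.
  125 = 7*16 + 13, so a_2 = 7.
  16 = 1*13 + 3, so a_3 = 1.
  13 = 4*3 + 1, so a_4 = 4.
  3 = 3*1 + 0, so a_5 = 3.
so x = [2; 1, 7, 1, 4, 3].
Convergents (p_i = a_i*p_{i-1} + p_{i-2}, q_i = a_i*q_{i-1} + q_{i-2} with p_{-2}=0, p_{-1}=1, q_{-2}=1, q_{-1}=0), until the denominator exceeds 13:
  i=0: a_0=2, p_0 = 2*1 + 0 = 2, q_0 = 2*0 + 1 = 1.
  i=1: a_1=1, p_1 = 1*2 + 1 = 3, q_1 = 1*1 + 0 = 1.
  i=2: a_2=7, p_2 = 7*3 + 2 = 23, q_2 = 7*1 + 1 = 8.
  i=3: a_3=1, p_3 = 1*23 + 3 = 26, q_3 = 1*8 + 1 = 9.
  i=4: a_4=4, p_4 = 4*26 + 23 = 127, q_4 = 4*9 + 8 = 44.
q_4 = 44 > 13, so the last convergent with denominator <= 13 is p_3/q_3 = 26/9.
The closest fraction with denominator <= 13 is either p_3/q_3 or the intermediate fraction (k*p_3 + p_2)/(k*q_3 + q_2) with the largest k >= 1 whose denominator stays <= 13; these approach x as k grows, and every other convergent or intermediate fraction in range is farther away.
Largest k: floor((13 - q_2)/q_3) = floor((13 - 8)/9) = 0.
Since k = 0, no intermediate fraction beyond p_3/q_3 has denominator <= 13, so the convergent 26/9 is the closest (its error is |407*9 - 26*141|/(141*9) = 3/1269).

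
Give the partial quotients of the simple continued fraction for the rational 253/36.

[7; 36]

Run the Euclidean algorithm on 253 and 36; the successive quotients are the partial quotients a_0, a_1, ... (each step inverts the fractional part left over by the previous one):
  253 = 7*36 + 1, so a_0 = 7.
  36 = 36*1 + 0, so a_1 = 36.
The remainder reaches 0 after 2 divisions, so the expansion has 2 partial quotients, read off in order.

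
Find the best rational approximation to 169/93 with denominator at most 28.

20/11

Expand x = 169/93 as a continued fraction with the Euclidean algorithm:
  169 = 1*93 + 76, so a_0 = 1.
  93 = 1*76 + 17, so a_1 = 1.
  76 = 4*17 + 8, so a_2 = 4.
  17 = 2*8 + 1, so a_3 = 2.
  8 = 8*1 + 0, so a_4 = 8.
so x = [1; 1, 4, 2, 8].
Convergents (p_i = a_i*p_{i-1} + p_{i-2}, q_i = a_i*q_{i-1} + q_{i-2} with p_{-2}=0, p_{-1}=1, q_{-2}=1, q_{-1}=0), until the denominator exceeds 28:
  i=0: a_0=1, p_0 = 1*1 + 0 = 1, q_0 = 1*0 + 1 = 1.
  i=1: a_1=1, p_1 = 1*1 + 1 = 2, q_1 = 1*1 + 0 = 1.
  i=2: a_2=4, p_2 = 4*2 + 1 = 9, q_2 = 4*1 + 1 = 5.
  i=3: a_3=2, p_3 = 2*9 + 2 = 20, q_3 = 2*5 + 1 = 11.
  i=4: a_4=8, p_4 = 8*20 + 9 = 169, q_4 = 8*11 + 5 = 93.
q_4 = 93 > 28, so the last convergent with denominator <= 28 is p_3/q_3 = 20/11.
The closest fraction with denominator <= 28 is either p_3/q_3 or the intermediate fraction (k*p_3 + p_2)/(k*q_3 + q_2) with the largest k >= 1 whose denominator stays <= 28; these approach x as k grows, and every other convergent or intermediate fraction in range is farther away.
Largest k: floor((28 - q_2)/q_3) = floor((28 - 5)/11) = 2.
That gives (2*20 + 9)/(2*11 + 5) = 49/27.
Compare the errors: |x - 20/11| = |169*11 - 20*93|/(93*11) = 1/1023, and |x - 49/27| = |169*27 - 49*93|/(93*27) = 6/2511.
Cross-multiplying, 1*2511 = 2511 < 6138 = 6*1023, so 1/1023 is smaller: the convergent 20/11 is closer to x than 49/27.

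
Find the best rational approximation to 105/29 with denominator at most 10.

Expand x = 105/29 as a continued fraction with the Euclidean algorithm:
  105 = 3*29 + 18, so a_0 = 3.
  29 = 1*18 + 11, so a_1 = 1.
  18 = 1*11 + 7, so a_2 = 1.
  11 = 1*7 + 4, so a_3 = 1.
  7 = 1*4 + 3, so a_4 = 1.
  4 = 1*3 + 1, so a_5 = 1.
  3 = 3*1 + 0, so a_6 = 3.
so x = [3; 1, 1, 1, 1, 1, 3].
Convergents (p_i = a_i*p_{i-1} + p_{i-2}, q_i = a_i*q_{i-1} + q_{i-2} with p_{-2}=0, p_{-1}=1, q_{-2}=1, q_{-1}=0), until the denominator exceeds 10:
  i=0: a_0=3, p_0 = 3*1 + 0 = 3, q_0 = 3*0 + 1 = 1.
  i=1: a_1=1, p_1 = 1*3 + 1 = 4, q_1 = 1*1 + 0 = 1.
  i=2: a_2=1, p_2 = 1*4 + 3 = 7, q_2 = 1*1 + 1 = 2.
  i=3: a_3=1, p_3 = 1*7 + 4 = 11, q_3 = 1*2 + 1 = 3.
  i=4: a_4=1, p_4 = 1*11 + 7 = 18, q_4 = 1*3 + 2 = 5.
  i=5: a_5=1, p_5 = 1*18 + 11 = 29, q_5 = 1*5 + 3 = 8.
  i=6: a_6=3, p_6 = 3*29 + 18 = 105, q_6 = 3*8 + 5 = 29.
q_6 = 29 > 10, so the last convergent with denominator <= 10 is p_5/q_5 = 29/8.
The closest fraction with denominator <= 10 is either p_5/q_5 or the intermediate fraction (k*p_5 + p_4)/(k*q_5 + q_4) with the largest k >= 1 whose denominator stays <= 10; these approach x as k grows, and every other convergent or intermediate fraction in range is farther away.
Largest k: floor((10 - q_4)/q_5) = floor((10 - 5)/8) = 0.
Since k = 0, no intermediate fraction beyond p_5/q_5 has denominator <= 10, so the convergent 29/8 is the closest (its error is |105*8 - 29*29|/(29*8) = 1/232).

29/8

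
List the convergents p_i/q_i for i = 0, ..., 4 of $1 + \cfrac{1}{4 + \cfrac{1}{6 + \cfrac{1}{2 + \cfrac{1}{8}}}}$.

1/1, 5/4, 31/25, 67/54, 567/457

Using the convergent recurrence p_i = a_i*p_{i-1} + p_{i-2}, q_i = a_i*q_{i-1} + q_{i-2} with p_{-2}=0, p_{-1}=1, q_{-2}=1, q_{-1}=0:
  i=0: a_0=1, p_0 = 1*1 + 0 = 1, q_0 = 1*0 + 1 = 1.
  i=1: a_1=4, p_1 = 4*1 + 1 = 5, q_1 = 4*1 + 0 = 4.
  i=2: a_2=6, p_2 = 6*5 + 1 = 31, q_2 = 6*4 + 1 = 25.
  i=3: a_3=2, p_3 = 2*31 + 5 = 67, q_3 = 2*25 + 4 = 54.
  i=4: a_4=8, p_4 = 8*67 + 31 = 567, q_4 = 8*54 + 25 = 457.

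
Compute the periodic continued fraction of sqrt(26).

[5; (10)]

Write x_i = (sqrt(26) + m_i)/d_i with (m_0, d_0) = (0, 1). a_0 = floor(sqrt(26)) = 5, since 5^2 = 25 <= 26 < 36 = 6^2.
Iterate m_{i+1} = d_i*a_i - m_i, d_{i+1} = (26 - m_{i+1}^2)/d_i, a_{i+1} = floor((a_0 + m_{i+1})/d_{i+1}):
  m_1 = 1*5 - 0 = 5, d_1 = (26 - 5^2)/1 = 1/1 = 1, a_1 = floor((5 + 5)/1) = 10.
  m_2 = 1*10 - 5 = 5, d_2 = (26 - 5^2)/1 = 1/1 = 1: (m_2, d_2) = (m_1, d_1) = (5, 1), so from here the quotient a_1 repeats; the period length is 1.
Hence the expansion of sqrt(26) is a_0 = 5 followed by the repeating block 10 (period 1).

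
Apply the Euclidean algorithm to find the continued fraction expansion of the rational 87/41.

[2; 8, 5]

Run the Euclidean algorithm on 87 and 41; the successive quotients are the partial quotients a_0, a_1, ... (each step inverts the fractional part left over by the previous one):
  87 = 2*41 + 5, so a_0 = 2.
  41 = 8*5 + 1, so a_1 = 8.
  5 = 5*1 + 0, so a_2 = 5.
The remainder reaches 0 after 3 divisions, so the expansion has 3 partial quotients, read off in order.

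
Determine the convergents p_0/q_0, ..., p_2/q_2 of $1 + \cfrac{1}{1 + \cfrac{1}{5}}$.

1/1, 2/1, 11/6

Using the convergent recurrence p_i = a_i*p_{i-1} + p_{i-2}, q_i = a_i*q_{i-1} + q_{i-2} with p_{-2}=0, p_{-1}=1, q_{-2}=1, q_{-1}=0:
  i=0: a_0=1, p_0 = 1*1 + 0 = 1, q_0 = 1*0 + 1 = 1.
  i=1: a_1=1, p_1 = 1*1 + 1 = 2, q_1 = 1*1 + 0 = 1.
  i=2: a_2=5, p_2 = 5*2 + 1 = 11, q_2 = 5*1 + 1 = 6.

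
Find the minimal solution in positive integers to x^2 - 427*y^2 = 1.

(x, y) = (62, 3)

First expand sqrt(427) as a continued fraction. With x_i = (sqrt(427) + m_i)/d_i and (m_0, d_0) = (0, 1): a_0 = floor(sqrt(427)) = 20, since 20^2 = 400 <= 427 < 441 = 21^2.
Iterate m_{i+1} = d_i*a_i - m_i, d_{i+1} = (427 - m_{i+1}^2)/d_i, a_{i+1} = floor((a_0 + m_{i+1})/d_{i+1}):
  m_1 = 1*20 - 0 = 20, d_1 = (427 - 20^2)/1 = 27/1 = 27, a_1 = floor((20 + 20)/27) = 1.
  m_2 = 27*1 - 20 = 7, d_2 = (427 - 7^2)/27 = 378/27 = 14, a_2 = floor((20 + 7)/14) = 1.
  m_3 = 14*1 - 7 = 7, d_3 = (427 - 7^2)/14 = 378/14 = 27, a_3 = floor((20 + 7)/27) = 1.
  m_4 = 27*1 - 7 = 20, d_4 = (427 - 20^2)/27 = 27/27 = 1, a_4 = floor((20 + 20)/1) = 40.
  m_5 = 1*40 - 20 = 20, d_5 = (427 - 20^2)/1 = 27/1 = 27: (m_5, d_5) = (m_1, d_1) = (20, 27), so from here the quotients repeat a_1, ..., a_4; the period length is 4.
So sqrt(427) = [20; (1, 1, 1, 40)] with period length k = 4.
k is even, so the fundamental solution of x^2 - 427y^2 = 1 is (p_{k-1}, q_{k-1}) = (p_3, q_3); compute convergents through index 3.
Convergents (p_i = a_i*p_{i-1} + p_{i-2}, q_i = a_i*q_{i-1} + q_{i-2} with p_{-2}=0, p_{-1}=1, q_{-2}=1, q_{-1}=0):
  i=0: a_0=20, p_0 = 20*1 + 0 = 20, q_0 = 20*0 + 1 = 1.
  i=1: a_1=1, p_1 = 1*20 + 1 = 21, q_1 = 1*1 + 0 = 1.
  i=2: a_2=1, p_2 = 1*21 + 20 = 41, q_2 = 1*1 + 1 = 2.
  i=3: a_3=1, p_3 = 1*41 + 21 = 62, q_3 = 1*2 + 1 = 3.
Check: 62^2 - 427*3^2 = 3844 - 3843 = 1, so (x, y) = (62, 3) solves the equation, and by the theorem it is the least positive solution.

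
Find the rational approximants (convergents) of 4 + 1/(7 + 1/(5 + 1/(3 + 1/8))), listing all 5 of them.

Using the convergent recurrence p_i = a_i*p_{i-1} + p_{i-2}, q_i = a_i*q_{i-1} + q_{i-2} with p_{-2}=0, p_{-1}=1, q_{-2}=1, q_{-1}=0:
  i=0: a_0=4, p_0 = 4*1 + 0 = 4, q_0 = 4*0 + 1 = 1.
  i=1: a_1=7, p_1 = 7*4 + 1 = 29, q_1 = 7*1 + 0 = 7.
  i=2: a_2=5, p_2 = 5*29 + 4 = 149, q_2 = 5*7 + 1 = 36.
  i=3: a_3=3, p_3 = 3*149 + 29 = 476, q_3 = 3*36 + 7 = 115.
  i=4: a_4=8, p_4 = 8*476 + 149 = 3957, q_4 = 8*115 + 36 = 956.

4/1, 29/7, 149/36, 476/115, 3957/956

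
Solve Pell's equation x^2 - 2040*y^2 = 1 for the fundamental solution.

(x, y) = (271, 6)

First expand sqrt(2040) as a continued fraction. With x_i = (sqrt(2040) + m_i)/d_i and (m_0, d_0) = (0, 1): a_0 = floor(sqrt(2040)) = 45, since 45^2 = 2025 <= 2040 < 2116 = 46^2.
Iterate m_{i+1} = d_i*a_i - m_i, d_{i+1} = (2040 - m_{i+1}^2)/d_i, a_{i+1} = floor((a_0 + m_{i+1})/d_{i+1}):
  m_1 = 1*45 - 0 = 45, d_1 = (2040 - 45^2)/1 = 15/1 = 15, a_1 = floor((45 + 45)/15) = 6.
  m_2 = 15*6 - 45 = 45, d_2 = (2040 - 45^2)/15 = 15/15 = 1, a_2 = floor((45 + 45)/1) = 90.
  m_3 = 1*90 - 45 = 45, d_3 = (2040 - 45^2)/1 = 15/1 = 15: (m_3, d_3) = (m_1, d_1) = (45, 15), so from here the quotients repeat a_1, a_2; the period length is 2.
So sqrt(2040) = [45; (6, 90)] with period length k = 2.
k is even, so the fundamental solution of x^2 - 2040y^2 = 1 is (p_{k-1}, q_{k-1}) = (p_1, q_1); compute convergents through index 1.
Convergents (p_i = a_i*p_{i-1} + p_{i-2}, q_i = a_i*q_{i-1} + q_{i-2} with p_{-2}=0, p_{-1}=1, q_{-2}=1, q_{-1}=0):
  i=0: a_0=45, p_0 = 45*1 + 0 = 45, q_0 = 45*0 + 1 = 1.
  i=1: a_1=6, p_1 = 6*45 + 1 = 271, q_1 = 6*1 + 0 = 6.
Check: 271^2 - 2040*6^2 = 73441 - 73440 = 1, so (x, y) = (271, 6) solves the equation, and by the theorem it is the least positive solution.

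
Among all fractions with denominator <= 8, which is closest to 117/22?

Expand x = 117/22 as a continued fraction with the Euclidean algorithm:
  117 = 5*22 + 7, so a_0 = 5.
  22 = 3*7 + 1, so a_1 = 3.
  7 = 7*1 + 0, so a_2 = 7.
so x = [5; 3, 7].
Convergents (p_i = a_i*p_{i-1} + p_{i-2}, q_i = a_i*q_{i-1} + q_{i-2} with p_{-2}=0, p_{-1}=1, q_{-2}=1, q_{-1}=0), until the denominator exceeds 8:
  i=0: a_0=5, p_0 = 5*1 + 0 = 5, q_0 = 5*0 + 1 = 1.
  i=1: a_1=3, p_1 = 3*5 + 1 = 16, q_1 = 3*1 + 0 = 3.
  i=2: a_2=7, p_2 = 7*16 + 5 = 117, q_2 = 7*3 + 1 = 22.
q_2 = 22 > 8, so the last convergent with denominator <= 8 is p_1/q_1 = 16/3.
The closest fraction with denominator <= 8 is either p_1/q_1 or the intermediate fraction (k*p_1 + p_0)/(k*q_1 + q_0) with the largest k >= 1 whose denominator stays <= 8; these approach x as k grows, and every other convergent or intermediate fraction in range is farther away.
Largest k: floor((8 - q_0)/q_1) = floor((8 - 1)/3) = 2.
That gives (2*16 + 5)/(2*3 + 1) = 37/7.
Compare the errors: |x - 16/3| = |117*3 - 16*22|/(22*3) = 1/66, and |x - 37/7| = |117*7 - 37*22|/(22*7) = 5/154.
Cross-multiplying, 1*154 = 154 < 330 = 5*66, so 1/66 is smaller: the convergent 16/3 is closer to x than 37/7.

16/3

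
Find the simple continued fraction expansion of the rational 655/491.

Run the Euclidean algorithm on 655 and 491; the successive quotients are the partial quotients a_0, a_1, ... (each step inverts the fractional part left over by the previous one):
  655 = 1*491 + 164, so a_0 = 1.
  491 = 2*164 + 163, so a_1 = 2.
  164 = 1*163 + 1, so a_2 = 1.
  163 = 163*1 + 0, so a_3 = 163.
The remainder reaches 0 after 4 divisions, so the expansion has 4 partial quotients, read off in order.

[1; 2, 1, 163]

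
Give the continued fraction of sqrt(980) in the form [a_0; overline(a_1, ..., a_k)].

Write x_i = (sqrt(980) + m_i)/d_i with (m_0, d_0) = (0, 1). a_0 = floor(sqrt(980)) = 31, since 31^2 = 961 <= 980 < 1024 = 32^2.
Iterate m_{i+1} = d_i*a_i - m_i, d_{i+1} = (980 - m_{i+1}^2)/d_i, a_{i+1} = floor((a_0 + m_{i+1})/d_{i+1}):
  m_1 = 1*31 - 0 = 31, d_1 = (980 - 31^2)/1 = 19/1 = 19, a_1 = floor((31 + 31)/19) = 3.
  m_2 = 19*3 - 31 = 26, d_2 = (980 - 26^2)/19 = 304/19 = 16, a_2 = floor((31 + 26)/16) = 3.
  m_3 = 16*3 - 26 = 22, d_3 = (980 - 22^2)/16 = 496/16 = 31, a_3 = floor((31 + 22)/31) = 1.
  m_4 = 31*1 - 22 = 9, d_4 = (980 - 9^2)/31 = 899/31 = 29, a_4 = floor((31 + 9)/29) = 1.
  m_5 = 29*1 - 9 = 20, d_5 = (980 - 20^2)/29 = 580/29 = 20, a_5 = floor((31 + 20)/20) = 2.
  m_6 = 20*2 - 20 = 20, d_6 = (980 - 20^2)/20 = 580/20 = 29, a_6 = floor((31 + 20)/29) = 1.
  m_7 = 29*1 - 20 = 9, d_7 = (980 - 9^2)/29 = 899/29 = 31, a_7 = floor((31 + 9)/31) = 1.
  m_8 = 31*1 - 9 = 22, d_8 = (980 - 22^2)/31 = 496/31 = 16, a_8 = floor((31 + 22)/16) = 3.
  m_9 = 16*3 - 22 = 26, d_9 = (980 - 26^2)/16 = 304/16 = 19, a_9 = floor((31 + 26)/19) = 3.
  m_10 = 19*3 - 26 = 31, d_10 = (980 - 31^2)/19 = 19/19 = 1, a_10 = floor((31 + 31)/1) = 62.
  m_11 = 1*62 - 31 = 31, d_11 = (980 - 31^2)/1 = 19/1 = 19: (m_11, d_11) = (m_1, d_1) = (31, 19), so from here the quotients repeat a_1, ..., a_10; the period length is 10.
Hence the expansion of sqrt(980) is a_0 = 31 followed by the repeating block 3, 3, 1, 1, 2, 1, 1, 3, 3, 62 (period 10).

[31; overline(3, 3, 1, 1, 2, 1, 1, 3, 3, 62)]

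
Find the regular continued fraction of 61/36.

[1; 1, 2, 3, 1, 2]

Run the Euclidean algorithm on 61 and 36; the successive quotients are the partial quotients a_0, a_1, ... (each step inverts the fractional part left over by the previous one):
  61 = 1*36 + 25, so a_0 = 1.
  36 = 1*25 + 11, so a_1 = 1.
  25 = 2*11 + 3, so a_2 = 2.
  11 = 3*3 + 2, so a_3 = 3.
  3 = 1*2 + 1, so a_4 = 1.
  2 = 2*1 + 0, so a_5 = 2.
The remainder reaches 0 after 6 divisions, so the expansion has 6 partial quotients, read off in order.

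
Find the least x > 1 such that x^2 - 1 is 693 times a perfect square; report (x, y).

(x, y) = (246401, 9360)

First expand sqrt(693) as a continued fraction. With x_i = (sqrt(693) + m_i)/d_i and (m_0, d_0) = (0, 1): a_0 = floor(sqrt(693)) = 26, since 26^2 = 676 <= 693 < 729 = 27^2.
Iterate m_{i+1} = d_i*a_i - m_i, d_{i+1} = (693 - m_{i+1}^2)/d_i, a_{i+1} = floor((a_0 + m_{i+1})/d_{i+1}):
  m_1 = 1*26 - 0 = 26, d_1 = (693 - 26^2)/1 = 17/1 = 17, a_1 = floor((26 + 26)/17) = 3.
  m_2 = 17*3 - 26 = 25, d_2 = (693 - 25^2)/17 = 68/17 = 4, a_2 = floor((26 + 25)/4) = 12.
  m_3 = 4*12 - 25 = 23, d_3 = (693 - 23^2)/4 = 164/4 = 41, a_3 = floor((26 + 23)/41) = 1.
  m_4 = 41*1 - 23 = 18, d_4 = (693 - 18^2)/41 = 369/41 = 9, a_4 = floor((26 + 18)/9) = 4.
  m_5 = 9*4 - 18 = 18, d_5 = (693 - 18^2)/9 = 369/9 = 41, a_5 = floor((26 + 18)/41) = 1.
  m_6 = 41*1 - 18 = 23, d_6 = (693 - 23^2)/41 = 164/41 = 4, a_6 = floor((26 + 23)/4) = 12.
  m_7 = 4*12 - 23 = 25, d_7 = (693 - 25^2)/4 = 68/4 = 17, a_7 = floor((26 + 25)/17) = 3.
  m_8 = 17*3 - 25 = 26, d_8 = (693 - 26^2)/17 = 17/17 = 1, a_8 = floor((26 + 26)/1) = 52.
  m_9 = 1*52 - 26 = 26, d_9 = (693 - 26^2)/1 = 17/1 = 17: (m_9, d_9) = (m_1, d_1) = (26, 17), so from here the quotients repeat a_1, ..., a_8; the period length is 8.
So sqrt(693) = [26; (3, 12, 1, 4, 1, 12, 3, 52)] with period length k = 8.
k is even, so the fundamental solution of x^2 - 693y^2 = 1 is (p_{k-1}, q_{k-1}) = (p_7, q_7); compute convergents through index 7.
Convergents (p_i = a_i*p_{i-1} + p_{i-2}, q_i = a_i*q_{i-1} + q_{i-2} with p_{-2}=0, p_{-1}=1, q_{-2}=1, q_{-1}=0):
  i=0: a_0=26, p_0 = 26*1 + 0 = 26, q_0 = 26*0 + 1 = 1.
  i=1: a_1=3, p_1 = 3*26 + 1 = 79, q_1 = 3*1 + 0 = 3.
  i=2: a_2=12, p_2 = 12*79 + 26 = 974, q_2 = 12*3 + 1 = 37.
  i=3: a_3=1, p_3 = 1*974 + 79 = 1053, q_3 = 1*37 + 3 = 40.
  i=4: a_4=4, p_4 = 4*1053 + 974 = 5186, q_4 = 4*40 + 37 = 197.
  i=5: a_5=1, p_5 = 1*5186 + 1053 = 6239, q_5 = 1*197 + 40 = 237.
  i=6: a_6=12, p_6 = 12*6239 + 5186 = 80054, q_6 = 12*237 + 197 = 3041.
  i=7: a_7=3, p_7 = 3*80054 + 6239 = 246401, q_7 = 3*3041 + 237 = 9360.
Check: 246401^2 - 693*9360^2 = 60713452801 - 60713452800 = 1, so (x, y) = (246401, 9360) solves the equation, and by the theorem it is the least positive solution.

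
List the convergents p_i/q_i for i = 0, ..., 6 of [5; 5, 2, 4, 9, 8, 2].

Using the convergent recurrence p_i = a_i*p_{i-1} + p_{i-2}, q_i = a_i*q_{i-1} + q_{i-2} with p_{-2}=0, p_{-1}=1, q_{-2}=1, q_{-1}=0:
  i=0: a_0=5, p_0 = 5*1 + 0 = 5, q_0 = 5*0 + 1 = 1.
  i=1: a_1=5, p_1 = 5*5 + 1 = 26, q_1 = 5*1 + 0 = 5.
  i=2: a_2=2, p_2 = 2*26 + 5 = 57, q_2 = 2*5 + 1 = 11.
  i=3: a_3=4, p_3 = 4*57 + 26 = 254, q_3 = 4*11 + 5 = 49.
  i=4: a_4=9, p_4 = 9*254 + 57 = 2343, q_4 = 9*49 + 11 = 452.
  i=5: a_5=8, p_5 = 8*2343 + 254 = 18998, q_5 = 8*452 + 49 = 3665.
  i=6: a_6=2, p_6 = 2*18998 + 2343 = 40339, q_6 = 2*3665 + 452 = 7782.

5/1, 26/5, 57/11, 254/49, 2343/452, 18998/3665, 40339/7782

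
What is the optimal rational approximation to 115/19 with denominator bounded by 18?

Expand x = 115/19 as a continued fraction with the Euclidean algorithm:
  115 = 6*19 + 1, so a_0 = 6.
  19 = 19*1 + 0, so a_1 = 19.
so x = [6; 19].
Convergents (p_i = a_i*p_{i-1} + p_{i-2}, q_i = a_i*q_{i-1} + q_{i-2} with p_{-2}=0, p_{-1}=1, q_{-2}=1, q_{-1}=0), until the denominator exceeds 18:
  i=0: a_0=6, p_0 = 6*1 + 0 = 6, q_0 = 6*0 + 1 = 1.
  i=1: a_1=19, p_1 = 19*6 + 1 = 115, q_1 = 19*1 + 0 = 19.
q_1 = 19 > 18, so the last convergent with denominator <= 18 is p_0/q_0 = 6/1.
The closest fraction with denominator <= 18 is either p_0/q_0 or the intermediate fraction (k*p_0 + p_{-1})/(k*q_0 + q_{-1}) with the largest k >= 1 whose denominator stays <= 18; these approach x as k grows, and every other convergent or intermediate fraction in range is farther away.
Largest k: floor((18 - q_{-1})/q_0) = floor((18 - 0)/1) = 18 (using the seeds p_{-1} = 1, q_{-1} = 0).
That gives (18*6 + 1)/(18*1 + 0) = 109/18.
Compare the errors: |x - 6/1| = |115*1 - 6*19|/(19*1) = 1/19, and |x - 109/18| = |115*18 - 109*19|/(19*18) = 1/342.
Cross-multiplying, 1*19 = 19 < 342 = 1*342, so 1/342 is smaller: the intermediate fraction 109/18 is closer to x than 6/1.

109/18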